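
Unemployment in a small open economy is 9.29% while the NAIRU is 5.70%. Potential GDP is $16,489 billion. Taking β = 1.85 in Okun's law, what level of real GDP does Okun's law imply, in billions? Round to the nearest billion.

Unemployment gap = 9.29 - 5.7 = 3.59 points, so the output gap is -1.85 × 3.59 = -6.6415%.
Actual GDP = 16489 × (1 - 6.6415/100) = 16489 × 0.933585 ≈ 15394 billion.

$15,394 billion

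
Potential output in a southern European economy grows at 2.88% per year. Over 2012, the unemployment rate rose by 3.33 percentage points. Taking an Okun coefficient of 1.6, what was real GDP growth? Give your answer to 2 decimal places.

Growth-rate Okun's law: g_Y = g_Y* - β × Δu.
g_Y = 2.88 - 1.6 × (3.33) = 2.88 - 5.328 = -2.448%, i.e. -2.45% to 2 d.p.

-2.45%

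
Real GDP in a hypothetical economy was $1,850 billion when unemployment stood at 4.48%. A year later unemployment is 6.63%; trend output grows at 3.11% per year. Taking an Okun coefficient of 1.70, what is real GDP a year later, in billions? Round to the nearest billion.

$1,840 billion

Δu = 6.63 - 4.48 = 2.15 points.
Okun's law (growth form): g_Y = g_Y* - β × Δu = 3.11 - 1.70 × (2.15) = 3.11 - 3.655 = -0.545%.
Real GDP in the next year = 1850 × (1 - 0.545/100) = 1850 × 0.99455 ≈ 1840 billion.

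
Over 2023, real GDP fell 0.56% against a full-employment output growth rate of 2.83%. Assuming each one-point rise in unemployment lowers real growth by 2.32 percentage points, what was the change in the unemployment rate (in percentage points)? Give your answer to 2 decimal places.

Growth-rate Okun's law: g_Y = g_Y* - β × Δu, so Δu = (g_Y* - g_Y)/β.
Δu = (2.83 + 0.56)/2.32 = 3.39/2.32 = 1.46 percentage points.

1.46 percentage points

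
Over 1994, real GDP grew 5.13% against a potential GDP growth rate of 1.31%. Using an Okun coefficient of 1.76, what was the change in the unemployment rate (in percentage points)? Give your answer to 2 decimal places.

-2.17 percentage points

Growth-rate Okun's law: g_Y = g_Y* - β × Δu, so Δu = (g_Y* - g_Y)/β.
Δu = (1.31 - 5.13)/1.76 = -3.82/1.76 = -2.17 percentage points.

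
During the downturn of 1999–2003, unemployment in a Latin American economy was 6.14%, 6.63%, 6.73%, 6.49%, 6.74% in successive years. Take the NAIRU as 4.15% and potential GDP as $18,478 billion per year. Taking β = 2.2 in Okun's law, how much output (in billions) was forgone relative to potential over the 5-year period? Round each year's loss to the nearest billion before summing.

Year 1999: gap = -2.2 × (6.14 - 4.15) = -4.378%, loss ≈ 18478 × 4.378/100 ≈ 809.
Year 2000: gap = -2.2 × (6.63 - 4.15) = -5.456%, loss ≈ 18478 × 5.456/100 ≈ 1008.
Year 2001: gap = -2.2 × (6.73 - 4.15) = -5.676%, loss ≈ 18478 × 5.676/100 ≈ 1049.
Year 2002: gap = -2.2 × (6.49 - 4.15) = -5.148%, loss ≈ 18478 × 5.148/100 ≈ 951.
Year 2003: gap = -2.2 × (6.74 - 4.15) = -5.698%, loss ≈ 18478 × 5.698/100 ≈ 1053.
Total lost output = 809 + 1008 + 1049 + 951 + 1053 = 4870 billion.

$4,870 billion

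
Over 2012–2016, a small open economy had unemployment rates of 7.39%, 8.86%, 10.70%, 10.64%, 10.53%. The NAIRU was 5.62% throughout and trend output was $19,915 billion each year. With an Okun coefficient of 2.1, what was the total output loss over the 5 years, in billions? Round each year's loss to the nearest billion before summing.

Year 2012: gap = -2.1 × (7.39 - 5.62) = -3.717%, loss ≈ 19915 × 3.717/100 ≈ 740.
Year 2013: gap = -2.1 × (8.86 - 5.62) = -6.804%, loss ≈ 19915 × 6.804/100 ≈ 1355.
Year 2014: gap = -2.1 × (10.7 - 5.62) = -10.668%, loss ≈ 19915 × 10.668/100 ≈ 2125.
Year 2015: gap = -2.1 × (10.64 - 5.62) = -10.542%, loss ≈ 19915 × 10.542/100 ≈ 2099.
Year 2016: gap = -2.1 × (10.53 - 5.62) = -10.311%, loss ≈ 19915 × 10.311/100 ≈ 2053.
Total lost output = 740 + 1355 + 2125 + 2099 + 2053 = 8372 billion.

$8,372 billion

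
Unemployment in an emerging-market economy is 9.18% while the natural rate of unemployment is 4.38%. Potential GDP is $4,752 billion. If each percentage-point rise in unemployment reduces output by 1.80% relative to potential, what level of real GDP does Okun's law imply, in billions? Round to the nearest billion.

Unemployment gap = 9.18 - 4.38 = 4.8 points, so the output gap is -1.8 × 4.8 = -8.64%.
Actual GDP = 4752 × (1 - 8.64/100) = 4752 × 0.9136 ≈ 4341 billion.

$4,341 billion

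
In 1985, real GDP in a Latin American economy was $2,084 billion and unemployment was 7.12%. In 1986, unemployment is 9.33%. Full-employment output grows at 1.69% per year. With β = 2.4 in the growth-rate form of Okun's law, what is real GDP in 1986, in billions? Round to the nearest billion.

Δu = 9.33 - 7.12 = 2.21 points.
Okun's law (growth form): g_Y = g_Y* - β × Δu = 1.69 - 2.4 × (2.21) = 1.69 - 5.304 = -3.614%.
Real GDP in the next year = 2084 × (1 - 3.614/100) = 2084 × 0.96386 ≈ 2009 billion.

$2,009 billion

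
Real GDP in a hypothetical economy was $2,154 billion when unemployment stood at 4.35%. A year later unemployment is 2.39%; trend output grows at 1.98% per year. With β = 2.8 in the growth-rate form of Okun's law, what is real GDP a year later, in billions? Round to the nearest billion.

$2,315 billion

Δu = 2.39 - 4.35 = -1.96 points.
Okun's law (growth form): g_Y = g_Y* - β × Δu = 1.98 - 2.8 × (-1.96) = 1.98 + 5.488 = 7.468%.
Real GDP in the next year = 2154 × (1 + 7.468/100) = 2154 × 1.07468 ≈ 2315 billion.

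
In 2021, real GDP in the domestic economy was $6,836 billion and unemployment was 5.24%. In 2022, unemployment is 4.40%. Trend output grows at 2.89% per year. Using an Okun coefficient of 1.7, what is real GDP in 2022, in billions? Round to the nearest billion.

$7,131 billion

Δu = 4.4 - 5.24 = -0.84 points.
Okun's law (growth form): g_Y = g_Y* - β × Δu = 2.89 - 1.7 × (-0.84) = 2.89 + 1.428 = 4.318%.
Real GDP in the next year = 6836 × (1 + 4.318/100) = 6836 × 1.04318 ≈ 7131 billion.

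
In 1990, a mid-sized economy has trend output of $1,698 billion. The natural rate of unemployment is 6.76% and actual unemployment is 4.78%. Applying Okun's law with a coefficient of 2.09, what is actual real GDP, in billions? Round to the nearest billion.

$1,768 billion

Unemployment gap = 4.78 - 6.76 = -1.98 points, so the output gap is -2.09 × (-1.98) = 4.1382%.
Actual GDP = 1698 × (1 + 4.1382/100) = 1698 × 1.041382 ≈ 1768 billion.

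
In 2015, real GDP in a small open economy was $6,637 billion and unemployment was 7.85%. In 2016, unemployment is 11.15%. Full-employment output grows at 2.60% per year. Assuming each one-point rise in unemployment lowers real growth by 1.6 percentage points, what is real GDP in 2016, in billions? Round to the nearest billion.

Δu = 11.15 - 7.85 = 3.3 points.
Okun's law (growth form): g_Y = g_Y* - β × Δu = 2.60 - 1.6 × (3.30) = 2.6 - 5.28 = -2.68%.
Real GDP in the next year = 6637 × (1 - 2.68/100) = 6637 × 0.9732 ≈ 6459 billion.

$6,459 billion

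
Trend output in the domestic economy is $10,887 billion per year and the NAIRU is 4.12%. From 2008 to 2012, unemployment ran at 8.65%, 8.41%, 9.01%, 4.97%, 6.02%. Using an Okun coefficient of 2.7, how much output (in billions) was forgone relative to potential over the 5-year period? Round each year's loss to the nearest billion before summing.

Year 2008: gap = -2.7 × (8.65 - 4.12) = -12.231%, loss ≈ 10887 × 12.231/100 ≈ 1332.
Year 2009: gap = -2.7 × (8.41 - 4.12) = -11.583%, loss ≈ 10887 × 11.583/100 ≈ 1261.
Year 2010: gap = -2.7 × (9.01 - 4.12) = -13.203%, loss ≈ 10887 × 13.203/100 ≈ 1437.
Year 2011: gap = -2.7 × (4.97 - 4.12) = -2.295%, loss ≈ 10887 × 2.295/100 ≈ 250.
Year 2012: gap = -2.7 × (6.02 - 4.12) = -5.13%, loss ≈ 10887 × 5.13/100 ≈ 559.
Total lost output = 1332 + 1261 + 1437 + 250 + 559 = 4839 billion.

$4,839 billion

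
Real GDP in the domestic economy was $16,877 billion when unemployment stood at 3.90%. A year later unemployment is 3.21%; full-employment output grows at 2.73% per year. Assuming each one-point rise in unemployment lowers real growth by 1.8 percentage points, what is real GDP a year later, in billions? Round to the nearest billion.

Δu = 3.21 - 3.9 = -0.69 points.
Okun's law (growth form): g_Y = g_Y* - β × Δu = 2.73 - 1.8 × (-0.69) = 2.73 + 1.242 = 3.972%.
Real GDP in the next year = 16877 × (1 + 3.972/100) = 16877 × 1.03972 ≈ 17547 billion.

$17,547 billion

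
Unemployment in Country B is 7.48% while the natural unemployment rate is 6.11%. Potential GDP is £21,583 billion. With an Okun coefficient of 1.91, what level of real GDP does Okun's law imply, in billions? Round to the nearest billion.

Unemployment gap = 7.48 - 6.11 = 1.37 points, so the output gap is -1.91 × 1.37 = -2.6167%.
Actual GDP = 21583 × (1 - 2.6167/100) = 21583 × 0.973833 ≈ 21018 billion.

£21,018 billion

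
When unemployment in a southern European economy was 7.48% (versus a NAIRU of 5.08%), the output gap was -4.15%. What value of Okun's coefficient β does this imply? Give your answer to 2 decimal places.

Okun's law: output gap = -β × (u - u*).
-4.15 = -β × (7.48 - 5.08) = -β × 2.4, so β = 4.15/2.4 = 1.73.

β ≈ 1.73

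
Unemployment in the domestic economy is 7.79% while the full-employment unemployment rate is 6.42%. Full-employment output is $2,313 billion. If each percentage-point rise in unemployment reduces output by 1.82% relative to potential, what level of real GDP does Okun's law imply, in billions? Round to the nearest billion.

Unemployment gap = 7.79 - 6.42 = 1.37 points, so the output gap is -1.82 × 1.37 = -2.4934%.
Actual GDP = 2313 × (1 - 2.4934/100) = 2313 × 0.975066 ≈ 2255 billion.

$2,255 billion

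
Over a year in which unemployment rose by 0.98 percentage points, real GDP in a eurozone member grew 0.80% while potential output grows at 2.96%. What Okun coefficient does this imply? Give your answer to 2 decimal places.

β ≈ 2.20

Growth form: g_Y = g_Y* - β × Δu, so β = (g_Y* - g_Y)/Δu.
β = (2.96 - 0.8)/0.98 = 2.16/0.98 = 2.20.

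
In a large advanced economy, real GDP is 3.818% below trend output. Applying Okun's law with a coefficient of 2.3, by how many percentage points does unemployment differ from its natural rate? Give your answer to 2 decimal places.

Okun's law: output gap = -β × (u - u*), so u - u* = -(output gap)/β.
u - u* = -(-3.818)/2.3 = 1.66 percentage points.

1.66 percentage points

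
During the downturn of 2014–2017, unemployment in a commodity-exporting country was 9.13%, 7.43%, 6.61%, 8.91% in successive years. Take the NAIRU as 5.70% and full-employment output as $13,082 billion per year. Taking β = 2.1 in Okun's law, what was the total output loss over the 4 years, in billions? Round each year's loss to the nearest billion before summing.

$2,549 billion

Year 2014: gap = -2.1 × (9.13 - 5.7) = -7.203%, loss ≈ 13082 × 7.203/100 ≈ 942.
Year 2015: gap = -2.1 × (7.43 - 5.7) = -3.633%, loss ≈ 13082 × 3.633/100 ≈ 475.
Year 2016: gap = -2.1 × (6.61 - 5.7) = -1.911%, loss ≈ 13082 × 1.911/100 ≈ 250.
Year 2017: gap = -2.1 × (8.91 - 5.7) = -6.741%, loss ≈ 13082 × 6.741/100 ≈ 882.
Total lost output = 942 + 475 + 250 + 882 = 2549 billion.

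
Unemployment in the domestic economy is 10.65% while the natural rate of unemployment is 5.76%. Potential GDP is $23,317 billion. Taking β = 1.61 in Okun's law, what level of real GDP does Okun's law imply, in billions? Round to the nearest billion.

$21,481 billion

Unemployment gap = 10.65 - 5.76 = 4.89 points, so the output gap is -1.61 × 4.89 = -7.8729%.
Actual GDP = 23317 × (1 - 7.8729/100) = 23317 × 0.921271 ≈ 21481 billion.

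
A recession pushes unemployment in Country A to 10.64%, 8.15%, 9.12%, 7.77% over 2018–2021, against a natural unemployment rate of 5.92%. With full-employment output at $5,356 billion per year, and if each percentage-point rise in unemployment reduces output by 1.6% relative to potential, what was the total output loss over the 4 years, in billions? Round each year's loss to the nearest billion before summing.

$1,028 billion

Year 2018: gap = -1.6 × (10.64 - 5.92) = -7.552%, loss ≈ 5356 × 7.552/100 ≈ 404.
Year 2019: gap = -1.6 × (8.15 - 5.92) = -3.568%, loss ≈ 5356 × 3.568/100 ≈ 191.
Year 2020: gap = -1.6 × (9.12 - 5.92) = -5.12%, loss ≈ 5356 × 5.12/100 ≈ 274.
Year 2021: gap = -1.6 × (7.77 - 5.92) = -2.96%, loss ≈ 5356 × 2.96/100 ≈ 159.
Total lost output = 404 + 191 + 274 + 159 = 1028 billion.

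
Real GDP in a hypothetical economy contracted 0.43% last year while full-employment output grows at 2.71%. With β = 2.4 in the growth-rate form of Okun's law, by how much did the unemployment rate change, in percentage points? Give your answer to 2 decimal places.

1.31 percentage points

Growth-rate Okun's law: g_Y = g_Y* - β × Δu, so Δu = (g_Y* - g_Y)/β.
Δu = (2.71 + 0.43)/2.4 = 3.14/2.4 = 1.31 percentage points.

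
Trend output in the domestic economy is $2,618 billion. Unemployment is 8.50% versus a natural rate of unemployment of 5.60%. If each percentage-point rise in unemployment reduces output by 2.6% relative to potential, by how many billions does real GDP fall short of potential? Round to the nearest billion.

Output gap = -2.6 × (8.5 - 5.6) = -2.6 × 2.9 = -7.54%.
Actual GDP ≈ 2618 × 0.9246 ≈ 2421 billion, so the shortfall is 2618 - 2421 = 197 billion.

$197 billion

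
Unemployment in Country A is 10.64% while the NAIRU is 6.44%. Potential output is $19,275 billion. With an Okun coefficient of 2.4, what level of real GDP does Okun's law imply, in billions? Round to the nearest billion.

Unemployment gap = 10.64 - 6.44 = 4.2 points, so the output gap is -2.4 × 4.2 = -10.08%.
Actual GDP = 19275 × (1 - 10.08/100) = 19275 × 0.8992 ≈ 17332 billion.

$17,332 billion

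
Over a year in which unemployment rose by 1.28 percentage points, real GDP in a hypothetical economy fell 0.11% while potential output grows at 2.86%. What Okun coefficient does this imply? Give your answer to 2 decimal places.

Growth form: g_Y = g_Y* - β × Δu, so β = (g_Y* - g_Y)/Δu.
β = (2.86 + 0.11)/1.28 = 2.97/1.28 = 2.32.

β ≈ 2.32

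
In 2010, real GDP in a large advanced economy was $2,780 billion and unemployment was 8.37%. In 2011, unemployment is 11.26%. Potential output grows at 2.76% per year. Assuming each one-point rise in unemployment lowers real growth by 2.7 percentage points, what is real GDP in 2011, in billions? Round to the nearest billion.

$2,640 billion

Δu = 11.26 - 8.37 = 2.89 points.
Okun's law (growth form): g_Y = g_Y* - β × Δu = 2.76 - 2.7 × (2.89) = 2.76 - 7.803 = -5.043%.
Real GDP in the next year = 2780 × (1 - 5.043/100) = 2780 × 0.94957 ≈ 2640 billion.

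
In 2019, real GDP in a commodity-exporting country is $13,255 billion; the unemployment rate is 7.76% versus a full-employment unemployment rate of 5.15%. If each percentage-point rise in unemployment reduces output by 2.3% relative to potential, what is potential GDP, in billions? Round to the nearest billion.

$14,102 billion

Unemployment gap = 7.76 - 5.15 = 2.61 points, so output gap = -2.3 × 2.61 = -6.003%.
Since Y = Y* × (1 + gap/100), Y* = 13255/0.93997 ≈ 14102 billion.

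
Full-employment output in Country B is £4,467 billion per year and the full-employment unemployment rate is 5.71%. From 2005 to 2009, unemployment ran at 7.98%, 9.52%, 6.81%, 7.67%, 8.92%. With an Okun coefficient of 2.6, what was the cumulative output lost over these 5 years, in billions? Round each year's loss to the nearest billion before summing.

Year 2005: gap = -2.6 × (7.98 - 5.71) = -5.902%, loss ≈ 4467 × 5.902/100 ≈ 264.
Year 2006: gap = -2.6 × (9.52 - 5.71) = -9.906%, loss ≈ 4467 × 9.906/100 ≈ 443.
Year 2007: gap = -2.6 × (6.81 - 5.71) = -2.86%, loss ≈ 4467 × 2.86/100 ≈ 128.
Year 2008: gap = -2.6 × (7.67 - 5.71) = -5.096%, loss ≈ 4467 × 5.096/100 ≈ 228.
Year 2009: gap = -2.6 × (8.92 - 5.71) = -8.346%, loss ≈ 4467 × 8.346/100 ≈ 373.
Total lost output = 264 + 443 + 128 + 228 + 373 = 1436 billion.

£1,436 billion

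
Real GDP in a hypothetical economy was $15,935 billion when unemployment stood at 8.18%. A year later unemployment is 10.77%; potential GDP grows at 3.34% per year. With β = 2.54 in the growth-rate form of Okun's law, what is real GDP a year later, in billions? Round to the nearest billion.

$15,419 billion

Δu = 10.77 - 8.18 = 2.59 points.
Okun's law (growth form): g_Y = g_Y* - β × Δu = 3.34 - 2.54 × (2.59) = 3.34 - 6.5786 = -3.2386%.
Real GDP in the next year = 15935 × (1 - 3.2386/100) = 15935 × 0.967614 ≈ 15419 billion.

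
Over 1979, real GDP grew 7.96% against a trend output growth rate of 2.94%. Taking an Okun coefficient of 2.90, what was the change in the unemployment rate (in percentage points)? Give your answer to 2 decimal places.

-1.73 percentage points

Growth-rate Okun's law: g_Y = g_Y* - β × Δu, so Δu = (g_Y* - g_Y)/β.
Δu = (2.94 - 7.96)/2.90 = -5.02/2.90 = -1.73 percentage points.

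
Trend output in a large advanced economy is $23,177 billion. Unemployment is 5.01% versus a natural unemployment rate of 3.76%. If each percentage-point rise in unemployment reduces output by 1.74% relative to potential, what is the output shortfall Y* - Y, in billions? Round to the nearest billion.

$504 billion

Output gap = -1.74 × (5.01 - 3.76) = -1.74 × 1.25 = -2.175%.
Actual GDP ≈ 23177 × 0.97825 ≈ 22673 billion, so the shortfall is 23177 - 22673 = 504 billion.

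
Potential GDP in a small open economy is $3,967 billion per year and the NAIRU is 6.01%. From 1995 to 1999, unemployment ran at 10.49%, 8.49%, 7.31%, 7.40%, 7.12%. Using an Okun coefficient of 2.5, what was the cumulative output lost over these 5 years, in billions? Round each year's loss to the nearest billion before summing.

Year 1995: gap = -2.5 × (10.49 - 6.01) = -11.2%, loss ≈ 3967 × 11.2/100 ≈ 444.
Year 1996: gap = -2.5 × (8.49 - 6.01) = -6.2%, loss ≈ 3967 × 6.2/100 ≈ 246.
Year 1997: gap = -2.5 × (7.31 - 6.01) = -3.25%, loss ≈ 3967 × 3.25/100 ≈ 129.
Year 1998: gap = -2.5 × (7.4 - 6.01) = -3.475%, loss ≈ 3967 × 3.475/100 ≈ 138.
Year 1999: gap = -2.5 × (7.12 - 6.01) = -2.775%, loss ≈ 3967 × 2.775/100 ≈ 110.
Total lost output = 444 + 246 + 129 + 138 + 110 = 1067 billion.

$1,067 billion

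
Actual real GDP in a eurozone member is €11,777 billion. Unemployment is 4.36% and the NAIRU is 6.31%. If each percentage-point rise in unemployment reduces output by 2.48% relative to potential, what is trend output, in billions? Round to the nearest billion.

Unemployment gap = 4.36 - 6.31 = -1.95 points, so output gap = -2.48 × (-1.95) = 4.836%.
Since Y = Y* × (1 + gap/100), Y* = 11777/1.04836 ≈ 11234 billion.

€11,234 billion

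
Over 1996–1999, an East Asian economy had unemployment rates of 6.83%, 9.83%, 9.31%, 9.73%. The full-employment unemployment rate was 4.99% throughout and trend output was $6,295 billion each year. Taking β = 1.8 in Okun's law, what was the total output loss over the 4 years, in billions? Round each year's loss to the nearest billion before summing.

$1,782 billion

Year 1996: gap = -1.8 × (6.83 - 4.99) = -3.312%, loss ≈ 6295 × 3.312/100 ≈ 208.
Year 1997: gap = -1.8 × (9.83 - 4.99) = -8.712%, loss ≈ 6295 × 8.712/100 ≈ 548.
Year 1998: gap = -1.8 × (9.31 - 4.99) = -7.776%, loss ≈ 6295 × 7.776/100 ≈ 489.
Year 1999: gap = -1.8 × (9.73 - 4.99) = -8.532%, loss ≈ 6295 × 8.532/100 ≈ 537.
Total lost output = 208 + 548 + 489 + 537 = 1782 billion.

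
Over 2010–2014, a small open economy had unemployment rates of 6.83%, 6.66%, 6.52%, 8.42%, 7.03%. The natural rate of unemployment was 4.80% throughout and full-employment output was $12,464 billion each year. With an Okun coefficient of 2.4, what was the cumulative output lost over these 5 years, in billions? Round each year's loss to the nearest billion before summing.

$3,428 billion

Year 2010: gap = -2.4 × (6.83 - 4.8) = -4.872%, loss ≈ 12464 × 4.872/100 ≈ 607.
Year 2011: gap = -2.4 × (6.66 - 4.8) = -4.464%, loss ≈ 12464 × 4.464/100 ≈ 556.
Year 2012: gap = -2.4 × (6.52 - 4.8) = -4.128%, loss ≈ 12464 × 4.128/100 ≈ 515.
Year 2013: gap = -2.4 × (8.42 - 4.8) = -8.688%, loss ≈ 12464 × 8.688/100 ≈ 1083.
Year 2014: gap = -2.4 × (7.03 - 4.8) = -5.352%, loss ≈ 12464 × 5.352/100 ≈ 667.
Total lost output = 607 + 556 + 515 + 1083 + 667 = 3428 billion.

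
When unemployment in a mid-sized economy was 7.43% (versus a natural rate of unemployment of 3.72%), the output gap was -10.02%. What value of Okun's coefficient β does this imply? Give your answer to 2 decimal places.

Okun's law: output gap = -β × (u - u*).
-10.02 = -β × (7.43 - 3.72) = -β × 3.71, so β = 10.02/3.71 = 2.70.

β ≈ 2.70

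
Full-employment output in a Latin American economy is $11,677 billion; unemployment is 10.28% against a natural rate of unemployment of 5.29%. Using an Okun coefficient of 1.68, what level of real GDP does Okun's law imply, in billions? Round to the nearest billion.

$10,698 billion

Unemployment gap = 10.28 - 5.29 = 4.99 points, so the output gap is -1.68 × 4.99 = -8.3832%.
Actual GDP = 11677 × (1 - 8.3832/100) = 11677 × 0.916168 ≈ 10698 billion.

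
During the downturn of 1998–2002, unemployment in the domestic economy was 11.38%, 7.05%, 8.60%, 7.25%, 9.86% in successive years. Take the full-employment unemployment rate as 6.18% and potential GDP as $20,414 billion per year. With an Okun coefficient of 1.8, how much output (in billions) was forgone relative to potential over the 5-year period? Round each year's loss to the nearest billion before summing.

$4,865 billion

Year 1998: gap = -1.8 × (11.38 - 6.18) = -9.36%, loss ≈ 20414 × 9.36/100 ≈ 1911.
Year 1999: gap = -1.8 × (7.05 - 6.18) = -1.566%, loss ≈ 20414 × 1.566/100 ≈ 320.
Year 2000: gap = -1.8 × (8.6 - 6.18) = -4.356%, loss ≈ 20414 × 4.356/100 ≈ 889.
Year 2001: gap = -1.8 × (7.25 - 6.18) = -1.926%, loss ≈ 20414 × 1.926/100 ≈ 393.
Year 2002: gap = -1.8 × (9.86 - 6.18) = -6.624%, loss ≈ 20414 × 6.624/100 ≈ 1352.
Total lost output = 1911 + 320 + 889 + 393 + 1352 = 4865 billion.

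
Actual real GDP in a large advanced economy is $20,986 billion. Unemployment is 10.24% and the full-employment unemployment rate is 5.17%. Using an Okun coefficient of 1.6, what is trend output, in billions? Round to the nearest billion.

Unemployment gap = 10.24 - 5.17 = 5.07 points, so output gap = -1.6 × 5.07 = -8.112%.
Since Y = Y* × (1 + gap/100), Y* = 20986/0.91888 ≈ 22839 billion.

$22,839 billion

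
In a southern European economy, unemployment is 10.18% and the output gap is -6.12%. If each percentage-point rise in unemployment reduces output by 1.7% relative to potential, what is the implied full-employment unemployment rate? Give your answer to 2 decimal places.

From Okun's law, u - u* = -(output gap)/β = -(-6.12)/1.7 = 3.6 points.
So u* = 10.18 - 3.6 = 6.58%.

6.58%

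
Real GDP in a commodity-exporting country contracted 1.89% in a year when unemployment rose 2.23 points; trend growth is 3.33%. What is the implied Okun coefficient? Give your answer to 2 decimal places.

Growth form: g_Y = g_Y* - β × Δu, so β = (g_Y* - g_Y)/Δu.
β = (3.33 + 1.89)/2.23 = 5.22/2.23 = 2.34.

β ≈ 2.34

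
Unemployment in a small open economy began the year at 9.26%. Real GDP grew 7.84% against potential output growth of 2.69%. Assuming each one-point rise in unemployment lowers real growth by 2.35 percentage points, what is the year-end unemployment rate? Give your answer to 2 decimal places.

7.07%

Growth-rate Okun's law: g_Y = g_Y* - β × Δu, so Δu = (g_Y* - g_Y)/β.
Δu = (2.69 - 7.84)/2.35 = -5.15/2.35 = -2.19 percentage points.
Year-end unemployment = 9.26 - 2.19 = 7.07%.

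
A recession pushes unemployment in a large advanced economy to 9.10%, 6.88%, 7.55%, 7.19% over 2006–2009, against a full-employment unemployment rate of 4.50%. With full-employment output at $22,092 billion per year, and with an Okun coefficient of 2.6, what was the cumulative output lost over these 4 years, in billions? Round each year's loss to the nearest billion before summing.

$7,306 billion

Year 2006: gap = -2.6 × (9.1 - 4.5) = -11.96%, loss ≈ 22092 × 11.96/100 ≈ 2642.
Year 2007: gap = -2.6 × (6.88 - 4.5) = -6.188%, loss ≈ 22092 × 6.188/100 ≈ 1367.
Year 2008: gap = -2.6 × (7.55 - 4.5) = -7.93%, loss ≈ 22092 × 7.93/100 ≈ 1752.
Year 2009: gap = -2.6 × (7.19 - 4.5) = -6.994%, loss ≈ 22092 × 6.994/100 ≈ 1545.
Total lost output = 2642 + 1367 + 1752 + 1545 = 7306 billion.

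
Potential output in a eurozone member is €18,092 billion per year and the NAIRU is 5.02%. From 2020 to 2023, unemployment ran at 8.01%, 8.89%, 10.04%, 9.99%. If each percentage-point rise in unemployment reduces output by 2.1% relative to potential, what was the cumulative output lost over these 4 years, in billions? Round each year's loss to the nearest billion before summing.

Year 2020: gap = -2.1 × (8.01 - 5.02) = -6.279%, loss ≈ 18092 × 6.279/100 ≈ 1136.
Year 2021: gap = -2.1 × (8.89 - 5.02) = -8.127%, loss ≈ 18092 × 8.127/100 ≈ 1470.
Year 2022: gap = -2.1 × (10.04 - 5.02) = -10.542%, loss ≈ 18092 × 10.542/100 ≈ 1907.
Year 2023: gap = -2.1 × (9.99 - 5.02) = -10.437%, loss ≈ 18092 × 10.437/100 ≈ 1888.
Total lost output = 1136 + 1470 + 1907 + 1888 = 6401 billion.

€6,401 billion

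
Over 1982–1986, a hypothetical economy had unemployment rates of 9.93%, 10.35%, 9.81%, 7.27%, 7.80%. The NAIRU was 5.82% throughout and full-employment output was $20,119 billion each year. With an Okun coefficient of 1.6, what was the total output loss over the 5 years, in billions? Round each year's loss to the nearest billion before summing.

$5,169 billion

Year 1982: gap = -1.6 × (9.93 - 5.82) = -6.576%, loss ≈ 20119 × 6.576/100 ≈ 1323.
Year 1983: gap = -1.6 × (10.35 - 5.82) = -7.248%, loss ≈ 20119 × 7.248/100 ≈ 1458.
Year 1984: gap = -1.6 × (9.81 - 5.82) = -6.384%, loss ≈ 20119 × 6.384/100 ≈ 1284.
Year 1985: gap = -1.6 × (7.27 - 5.82) = -2.32%, loss ≈ 20119 × 2.32/100 ≈ 467.
Year 1986: gap = -1.6 × (7.8 - 5.82) = -3.168%, loss ≈ 20119 × 3.168/100 ≈ 637.
Total lost output = 1323 + 1458 + 1284 + 467 + 637 = 5169 billion.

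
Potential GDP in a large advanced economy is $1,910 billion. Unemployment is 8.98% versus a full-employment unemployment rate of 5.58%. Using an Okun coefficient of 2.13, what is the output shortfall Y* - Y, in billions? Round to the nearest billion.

Output gap = -2.13 × (8.98 - 5.58) = -2.13 × 3.4 = -7.242%.
Actual GDP ≈ 1910 × 0.92758 ≈ 1772 billion, so the shortfall is 1910 - 1772 = 138 billion.

$138 billion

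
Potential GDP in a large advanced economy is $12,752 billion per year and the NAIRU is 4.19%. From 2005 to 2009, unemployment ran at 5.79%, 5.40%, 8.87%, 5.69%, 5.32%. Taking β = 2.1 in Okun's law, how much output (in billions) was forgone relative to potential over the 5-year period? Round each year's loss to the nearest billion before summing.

$2,710 billion

Year 2005: gap = -2.1 × (5.79 - 4.19) = -3.36%, loss ≈ 12752 × 3.36/100 ≈ 428.
Year 2006: gap = -2.1 × (5.4 - 4.19) = -2.541%, loss ≈ 12752 × 2.541/100 ≈ 324.
Year 2007: gap = -2.1 × (8.87 - 4.19) = -9.828%, loss ≈ 12752 × 9.828/100 ≈ 1253.
Year 2008: gap = -2.1 × (5.69 - 4.19) = -3.15%, loss ≈ 12752 × 3.15/100 ≈ 402.
Year 2009: gap = -2.1 × (5.32 - 4.19) = -2.373%, loss ≈ 12752 × 2.373/100 ≈ 303.
Total lost output = 428 + 324 + 1253 + 402 + 303 = 2710 billion.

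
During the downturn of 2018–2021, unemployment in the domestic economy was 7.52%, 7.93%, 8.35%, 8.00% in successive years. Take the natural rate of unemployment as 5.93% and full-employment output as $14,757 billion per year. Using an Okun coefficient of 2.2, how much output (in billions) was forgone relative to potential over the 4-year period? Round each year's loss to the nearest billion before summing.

$2,623 billion

Year 2018: gap = -2.2 × (7.52 - 5.93) = -3.498%, loss ≈ 14757 × 3.498/100 ≈ 516.
Year 2019: gap = -2.2 × (7.93 - 5.93) = -4.4%, loss ≈ 14757 × 4.4/100 ≈ 649.
Year 2020: gap = -2.2 × (8.35 - 5.93) = -5.324%, loss ≈ 14757 × 5.324/100 ≈ 786.
Year 2021: gap = -2.2 × (8 - 5.93) = -4.554%, loss ≈ 14757 × 4.554/100 ≈ 672.
Total lost output = 516 + 649 + 786 + 672 = 2623 billion.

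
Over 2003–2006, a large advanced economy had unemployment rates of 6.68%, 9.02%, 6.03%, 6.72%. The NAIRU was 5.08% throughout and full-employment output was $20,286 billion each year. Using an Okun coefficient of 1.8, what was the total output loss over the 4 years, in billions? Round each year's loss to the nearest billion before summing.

$2,969 billion

Year 2003: gap = -1.8 × (6.68 - 5.08) = -2.88%, loss ≈ 20286 × 2.88/100 ≈ 584.
Year 2004: gap = -1.8 × (9.02 - 5.08) = -7.092%, loss ≈ 20286 × 7.092/100 ≈ 1439.
Year 2005: gap = -1.8 × (6.03 - 5.08) = -1.71%, loss ≈ 20286 × 1.71/100 ≈ 347.
Year 2006: gap = -1.8 × (6.72 - 5.08) = -2.952%, loss ≈ 20286 × 2.952/100 ≈ 599.
Total lost output = 584 + 1439 + 347 + 599 = 2969 billion.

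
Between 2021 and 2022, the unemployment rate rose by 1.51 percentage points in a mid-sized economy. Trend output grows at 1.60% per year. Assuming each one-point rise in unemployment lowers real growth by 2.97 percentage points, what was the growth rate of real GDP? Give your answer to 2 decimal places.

-2.88%

Growth-rate Okun's law: g_Y = g_Y* - β × Δu.
g_Y = 1.60 - 2.97 × (1.51) = 1.6 - 4.4847 = -2.8847%, i.e. -2.88% to 2 d.p.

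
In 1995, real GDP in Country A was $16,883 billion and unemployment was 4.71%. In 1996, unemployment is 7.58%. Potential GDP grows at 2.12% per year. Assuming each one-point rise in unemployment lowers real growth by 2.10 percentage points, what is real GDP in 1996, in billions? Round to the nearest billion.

$16,223 billion

Δu = 7.58 - 4.71 = 2.87 points.
Okun's law (growth form): g_Y = g_Y* - β × Δu = 2.12 - 2.10 × (2.87) = 2.12 - 6.027 = -3.907%.
Real GDP in the next year = 16883 × (1 - 3.907/100) = 16883 × 0.96093 ≈ 16223 billion.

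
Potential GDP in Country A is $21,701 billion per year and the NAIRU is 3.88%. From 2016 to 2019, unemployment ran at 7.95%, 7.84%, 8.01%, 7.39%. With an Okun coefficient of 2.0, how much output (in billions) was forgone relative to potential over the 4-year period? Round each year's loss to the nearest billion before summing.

$6,801 billion

Year 2016: gap = -2.0 × (7.95 - 3.88) = -8.14%, loss ≈ 21701 × 8.14/100 ≈ 1766.
Year 2017: gap = -2.0 × (7.84 - 3.88) = -7.92%, loss ≈ 21701 × 7.92/100 ≈ 1719.
Year 2018: gap = -2.0 × (8.01 - 3.88) = -8.26%, loss ≈ 21701 × 8.26/100 ≈ 1793.
Year 2019: gap = -2.0 × (7.39 - 3.88) = -7.02%, loss ≈ 21701 × 7.02/100 ≈ 1523.
Total lost output = 1766 + 1719 + 1793 + 1523 = 6801 billion.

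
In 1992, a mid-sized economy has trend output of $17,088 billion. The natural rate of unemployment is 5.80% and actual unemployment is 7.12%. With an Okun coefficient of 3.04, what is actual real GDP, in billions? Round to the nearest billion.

$16,402 billion

Unemployment gap = 7.12 - 5.8 = 1.32 points, so the output gap is -3.04 × 1.32 = -4.0128%.
Actual GDP = 17088 × (1 - 4.0128/100) = 17088 × 0.959872 ≈ 16402 billion.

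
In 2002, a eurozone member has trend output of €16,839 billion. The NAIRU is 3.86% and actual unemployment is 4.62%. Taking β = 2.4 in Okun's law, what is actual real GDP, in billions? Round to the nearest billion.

€16,532 billion

Unemployment gap = 4.62 - 3.86 = 0.76 points, so the output gap is -2.4 × 0.76 = -1.824%.
Actual GDP = 16839 × (1 - 1.824/100) = 16839 × 0.98176 ≈ 16532 billion.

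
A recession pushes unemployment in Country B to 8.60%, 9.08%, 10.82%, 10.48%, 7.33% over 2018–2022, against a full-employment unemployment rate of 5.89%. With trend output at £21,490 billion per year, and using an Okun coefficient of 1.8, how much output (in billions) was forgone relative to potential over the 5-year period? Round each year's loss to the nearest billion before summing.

Year 2018: gap = -1.8 × (8.6 - 5.89) = -4.878%, loss ≈ 21490 × 4.878/100 ≈ 1048.
Year 2019: gap = -1.8 × (9.08 - 5.89) = -5.742%, loss ≈ 21490 × 5.742/100 ≈ 1234.
Year 2020: gap = -1.8 × (10.82 - 5.89) = -8.874%, loss ≈ 21490 × 8.874/100 ≈ 1907.
Year 2021: gap = -1.8 × (10.48 - 5.89) = -8.262%, loss ≈ 21490 × 8.262/100 ≈ 1776.
Year 2022: gap = -1.8 × (7.33 - 5.89) = -2.592%, loss ≈ 21490 × 2.592/100 ≈ 557.
Total lost output = 1048 + 1234 + 1907 + 1776 + 557 = 6522 billion.

£6,522 billion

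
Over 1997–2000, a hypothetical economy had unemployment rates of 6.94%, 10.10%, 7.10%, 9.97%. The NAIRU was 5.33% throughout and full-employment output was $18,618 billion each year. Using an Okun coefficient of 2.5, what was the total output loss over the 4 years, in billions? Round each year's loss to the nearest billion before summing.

Year 1997: gap = -2.5 × (6.94 - 5.33) = -4.025%, loss ≈ 18618 × 4.025/100 ≈ 749.
Year 1998: gap = -2.5 × (10.1 - 5.33) = -11.925%, loss ≈ 18618 × 11.925/100 ≈ 2220.
Year 1999: gap = -2.5 × (7.1 - 5.33) = -4.425%, loss ≈ 18618 × 4.425/100 ≈ 824.
Year 2000: gap = -2.5 × (9.97 - 5.33) = -11.6%, loss ≈ 18618 × 11.6/100 ≈ 2160.
Total lost output = 749 + 2220 + 824 + 2160 = 5953 billion.

$5,953 billion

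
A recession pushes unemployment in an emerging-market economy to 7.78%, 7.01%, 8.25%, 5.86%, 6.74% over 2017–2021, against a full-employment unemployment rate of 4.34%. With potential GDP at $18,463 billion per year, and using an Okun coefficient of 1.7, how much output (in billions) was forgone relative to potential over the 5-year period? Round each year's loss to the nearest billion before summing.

$4,375 billion

Year 2017: gap = -1.7 × (7.78 - 4.34) = -5.848%, loss ≈ 18463 × 5.848/100 ≈ 1080.
Year 2018: gap = -1.7 × (7.01 - 4.34) = -4.539%, loss ≈ 18463 × 4.539/100 ≈ 838.
Year 2019: gap = -1.7 × (8.25 - 4.34) = -6.647%, loss ≈ 18463 × 6.647/100 ≈ 1227.
Year 2020: gap = -1.7 × (5.86 - 4.34) = -2.584%, loss ≈ 18463 × 2.584/100 ≈ 477.
Year 2021: gap = -1.7 × (6.74 - 4.34) = -4.08%, loss ≈ 18463 × 4.08/100 ≈ 753.
Total lost output = 1080 + 838 + 1227 + 477 + 753 = 4375 billion.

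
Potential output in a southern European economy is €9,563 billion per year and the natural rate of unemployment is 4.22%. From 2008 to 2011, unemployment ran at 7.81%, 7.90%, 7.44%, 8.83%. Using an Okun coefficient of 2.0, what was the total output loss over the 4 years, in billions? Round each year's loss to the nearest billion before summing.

Year 2008: gap = -2.0 × (7.81 - 4.22) = -7.18%, loss ≈ 9563 × 7.18/100 ≈ 687.
Year 2009: gap = -2.0 × (7.9 - 4.22) = -7.36%, loss ≈ 9563 × 7.36/100 ≈ 704.
Year 2010: gap = -2.0 × (7.44 - 4.22) = -6.44%, loss ≈ 9563 × 6.44/100 ≈ 616.
Year 2011: gap = -2.0 × (8.83 - 4.22) = -9.22%, loss ≈ 9563 × 9.22/100 ≈ 882.
Total lost output = 687 + 704 + 616 + 882 = 2889 billion.

€2,889 billion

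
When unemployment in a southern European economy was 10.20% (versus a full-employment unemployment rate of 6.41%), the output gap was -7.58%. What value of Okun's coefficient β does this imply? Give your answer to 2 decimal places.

β ≈ 2.00

Okun's law: output gap = -β × (u - u*).
-7.58 = -β × (10.2 - 6.41) = -β × 3.79, so β = 7.58/3.79 = 2.00.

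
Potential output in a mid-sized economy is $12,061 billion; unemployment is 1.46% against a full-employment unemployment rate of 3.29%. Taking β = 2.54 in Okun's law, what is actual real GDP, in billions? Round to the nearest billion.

Unemployment gap = 1.46 - 3.29 = -1.83 points, so the output gap is -2.54 × (-1.83) = 4.6482%.
Actual GDP = 12061 × (1 + 4.6482/100) = 12061 × 1.046482 ≈ 12622 billion.

$12,622 billion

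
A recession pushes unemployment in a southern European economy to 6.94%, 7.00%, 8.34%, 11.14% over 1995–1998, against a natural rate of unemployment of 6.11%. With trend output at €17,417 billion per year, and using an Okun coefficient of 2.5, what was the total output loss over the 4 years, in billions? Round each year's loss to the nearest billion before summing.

Year 1995: gap = -2.5 × (6.94 - 6.11) = -2.075%, loss ≈ 17417 × 2.075/100 ≈ 361.
Year 1996: gap = -2.5 × (7 - 6.11) = -2.225%, loss ≈ 17417 × 2.225/100 ≈ 388.
Year 1997: gap = -2.5 × (8.34 - 6.11) = -5.575%, loss ≈ 17417 × 5.575/100 ≈ 971.
Year 1998: gap = -2.5 × (11.14 - 6.11) = -12.575%, loss ≈ 17417 × 12.575/100 ≈ 2190.
Total lost output = 361 + 388 + 971 + 2190 = 3910 billion.

€3,910 billion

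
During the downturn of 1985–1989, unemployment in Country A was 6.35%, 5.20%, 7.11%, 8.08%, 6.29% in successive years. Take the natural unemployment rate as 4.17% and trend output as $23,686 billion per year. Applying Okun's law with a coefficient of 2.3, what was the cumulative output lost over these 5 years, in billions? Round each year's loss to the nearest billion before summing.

$6,636 billion

Year 1985: gap = -2.3 × (6.35 - 4.17) = -5.014%, loss ≈ 23686 × 5.014/100 ≈ 1188.
Year 1986: gap = -2.3 × (5.2 - 4.17) = -2.369%, loss ≈ 23686 × 2.369/100 ≈ 561.
Year 1987: gap = -2.3 × (7.11 - 4.17) = -6.762%, loss ≈ 23686 × 6.762/100 ≈ 1602.
Year 1988: gap = -2.3 × (8.08 - 4.17) = -8.993%, loss ≈ 23686 × 8.993/100 ≈ 2130.
Year 1989: gap = -2.3 × (6.29 - 4.17) = -4.876%, loss ≈ 23686 × 4.876/100 ≈ 1155.
Total lost output = 1188 + 561 + 1602 + 2130 + 1155 = 6636 billion.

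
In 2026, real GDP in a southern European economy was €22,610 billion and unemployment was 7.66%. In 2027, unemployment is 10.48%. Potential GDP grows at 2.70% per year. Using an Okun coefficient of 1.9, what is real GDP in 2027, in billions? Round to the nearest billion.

€22,009 billion

Δu = 10.48 - 7.66 = 2.82 points.
Okun's law (growth form): g_Y = g_Y* - β × Δu = 2.70 - 1.9 × (2.82) = 2.7 - 5.358 = -2.658%.
Real GDP in the next year = 22610 × (1 - 2.658/100) = 22610 × 0.97342 ≈ 22009 billion.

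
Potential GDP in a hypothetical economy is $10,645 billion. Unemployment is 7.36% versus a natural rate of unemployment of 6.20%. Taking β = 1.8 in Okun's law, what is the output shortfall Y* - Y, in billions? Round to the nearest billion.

Output gap = -1.8 × (7.36 - 6.2) = -1.8 × 1.16 = -2.088%.
Actual GDP ≈ 10645 × 0.97912 ≈ 10423 billion, so the shortfall is 10645 - 10423 = 222 billion.

$222 billion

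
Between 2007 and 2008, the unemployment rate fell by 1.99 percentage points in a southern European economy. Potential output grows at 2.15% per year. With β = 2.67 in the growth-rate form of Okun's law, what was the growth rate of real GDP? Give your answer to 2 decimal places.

7.46%

Growth-rate Okun's law: g_Y = g_Y* - β × Δu.
g_Y = 2.15 - 2.67 × (-1.99) = 2.15 + 5.3133 = 7.4633%, i.e. 7.46% to 2 d.p.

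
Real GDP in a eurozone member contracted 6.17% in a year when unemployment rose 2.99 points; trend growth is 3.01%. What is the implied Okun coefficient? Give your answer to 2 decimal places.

Growth form: g_Y = g_Y* - β × Δu, so β = (g_Y* - g_Y)/Δu.
β = (3.01 + 6.17)/2.99 = 9.18/2.99 = 3.07.

β ≈ 3.07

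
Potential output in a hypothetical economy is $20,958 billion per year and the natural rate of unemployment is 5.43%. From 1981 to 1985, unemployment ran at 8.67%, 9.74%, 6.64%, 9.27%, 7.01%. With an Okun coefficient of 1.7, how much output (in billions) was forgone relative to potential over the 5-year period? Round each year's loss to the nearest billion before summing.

Year 1981: gap = -1.7 × (8.67 - 5.43) = -5.508%, loss ≈ 20958 × 5.508/100 ≈ 1154.
Year 1982: gap = -1.7 × (9.74 - 5.43) = -7.327%, loss ≈ 20958 × 7.327/100 ≈ 1536.
Year 1983: gap = -1.7 × (6.64 - 5.43) = -2.057%, loss ≈ 20958 × 2.057/100 ≈ 431.
Year 1984: gap = -1.7 × (9.27 - 5.43) = -6.528%, loss ≈ 20958 × 6.528/100 ≈ 1368.
Year 1985: gap = -1.7 × (7.01 - 5.43) = -2.686%, loss ≈ 20958 × 2.686/100 ≈ 563.
Total lost output = 1154 + 1536 + 431 + 1368 + 563 = 5052 billion.

$5,052 billion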